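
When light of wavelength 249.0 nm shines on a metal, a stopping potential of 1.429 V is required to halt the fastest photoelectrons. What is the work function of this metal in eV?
3.55 eV

The stopping potential gives the maximum kinetic energy: KE_max = eV_s = 1.429 eV

From Einstein's photoelectric equation: KE_max = hc/λ - φ
Rearranging: φ = hc/λ - KE_max

Calculate photon energy:
E_photon = hc/λ = (6.626×10⁻³⁴ J·s)(3×10⁸ m/s) / (249.0×10⁻⁹ m) = 4.9793 eV

Therefore:
φ = 4.9793 - 1.429 = 3.55 eV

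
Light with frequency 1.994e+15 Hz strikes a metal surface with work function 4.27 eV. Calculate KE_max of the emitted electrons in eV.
3.9765 eV

Using Einstein's photoelectric equation: KE_max = hf - φ

First, calculate the photon energy:
E_photon = hf = (6.626×10⁻³⁴ J·s)(1.994e+15 Hz)
E_photon = 8.2465 eV

Then, the maximum kinetic energy:
KE_max = E_photon - φ = 8.2465 eV - 4.27 eV = 3.9765 eV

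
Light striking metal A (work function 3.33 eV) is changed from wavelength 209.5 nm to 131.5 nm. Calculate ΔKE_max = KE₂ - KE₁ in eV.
3.5104 eV

Using Einstein's equation: KE_max = hc/λ - φ

For λ₁ = 209.5 nm:
KE₁ = hc/λ₁ - φ = 5.9181 - 3.33 = 2.5881 eV

For λ₂ = 131.5 nm:
KE₂ = hc/λ₂ - φ = 9.4285 - 3.33 = 6.0985 eV

Change in KE:
ΔKE = KE₂ - KE₁ = 6.0985 - 2.5881 = 3.5104 eV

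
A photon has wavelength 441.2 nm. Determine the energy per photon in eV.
2.8102 eV

Using E = hf = hc/λ:

E = hc/λ = (6.626×10⁻³⁴ J·s)(3×10⁸ m/s) / (441.2×10⁻⁹ m)
E = 2.8102 eV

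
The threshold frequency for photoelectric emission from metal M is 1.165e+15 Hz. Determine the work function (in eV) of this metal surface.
4.82 eV

At the threshold frequency, photon energy equals work function:
φ = hf₀

Calculating:
φ = (6.626×10⁻³⁴ J·s)(1.165e+15 Hz)
φ = 4.82 eV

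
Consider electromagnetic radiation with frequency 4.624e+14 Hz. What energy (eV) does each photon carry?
1.9123 eV

Using E = hf:

E = hf = (6.626×10⁻³⁴ J·s)(4.624e+14 Hz)
E = 1.9123 eV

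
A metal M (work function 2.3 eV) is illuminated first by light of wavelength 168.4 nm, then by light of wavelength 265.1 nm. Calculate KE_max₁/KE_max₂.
2.1299

Using Einstein's equation: KE_max = hc/λ - φ

For λ₁ = 168.4 nm:
E₁ = hc/λ₁ = 7.3625 eV
KE₁ = E₁ - φ = 7.3625 - 2.3 = 5.0625 eV

For λ₂ = 265.1 nm:
E₂ = hc/λ₂ = 4.6769 eV
KE₂ = E₂ - φ = 4.6769 - 2.3 = 2.3769 eV

Ratio: KE₁/KE₂ = 5.0625/2.3769 = 2.1299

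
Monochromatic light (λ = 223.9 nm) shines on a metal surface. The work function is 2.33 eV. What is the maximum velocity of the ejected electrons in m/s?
1.0622e+06 m/s

First, find the maximum kinetic energy:
E_photon = hc/λ = 5.5375 eV
KE_max = E_photon - φ = 5.5375 - 2.33 = 3.2075 eV

Convert to Joules: KE_max = 3.2075 × 1.602×10⁻¹⁹ J = 5.1390e-19 J

Then use KE = ½mv² to find velocity:
v = √(2·KE/m) = √(2 × 5.1390e-19 J / 9.109e-31 kg)
v = 1.0622e+06 m/s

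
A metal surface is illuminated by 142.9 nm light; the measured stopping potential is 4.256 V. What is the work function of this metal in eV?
4.42 eV

The stopping potential gives the maximum kinetic energy: KE_max = eV_s = 4.256 eV

From Einstein's photoelectric equation: KE_max = hc/λ - φ
Rearranging: φ = hc/λ - KE_max

Calculate photon energy:
E_photon = hc/λ = (6.626×10⁻³⁴ J·s)(3×10⁸ m/s) / (142.9×10⁻⁹ m) = 8.6763 eV

Therefore:
φ = 8.6763 - 4.256 = 4.42 eV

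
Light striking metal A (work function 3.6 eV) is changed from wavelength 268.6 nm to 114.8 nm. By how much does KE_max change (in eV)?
6.1841 eV

Using Einstein's equation: KE_max = hc/λ - φ

For λ₁ = 268.6 nm:
KE₁ = hc/λ₁ - φ = 4.6159 - 3.6 = 1.0159 eV

For λ₂ = 114.8 nm:
KE₂ = hc/λ₂ - φ = 10.8000 - 3.6 = 7.2000 eV

Change in KE:
ΔKE = KE₂ - KE₁ = 7.2000 - 1.0159 = 6.1841 eV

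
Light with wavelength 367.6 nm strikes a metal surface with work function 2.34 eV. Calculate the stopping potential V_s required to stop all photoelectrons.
1.0328 V

The stopping potential V_s satisfies: eV_s = KE_max

First, find KE_max using Einstein's equation:
E_photon = hc/λ = 3.3728 eV
KE_max = E_photon - φ = 3.3728 - 2.34 = 1.0328 eV

Since eV_s = KE_max:
V_s = KE_max/e = 1.0328 V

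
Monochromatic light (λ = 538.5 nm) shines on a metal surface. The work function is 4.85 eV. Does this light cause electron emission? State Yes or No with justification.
No

For photoemission, the photon energy must exceed the work function.

Photon energy: E = hc/λ = 2.3024 eV
Work function: φ = 4.85 eV

Since E_photon (2.3024 eV) < φ (4.85 eV), photoemission will NOT occur.
The threshold wavelength is λ₀ = hc/φ = 255.6 nm.
Since 538.5 nm > 255.6 nm, the photons lack sufficient energy.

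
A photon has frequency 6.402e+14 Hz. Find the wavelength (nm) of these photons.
468.28 nm

Using the wave equation: c = fλ

Solving for wavelength:
λ = c/f = (3×10⁸ m/s) / (6.402e+14 Hz)
λ = 468.28 nm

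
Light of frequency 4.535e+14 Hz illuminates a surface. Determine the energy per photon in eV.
1.8755 eV

Using E = hf:

E = hf = (6.626×10⁻³⁴ J·s)(4.535e+14 Hz)
E = 1.8755 eV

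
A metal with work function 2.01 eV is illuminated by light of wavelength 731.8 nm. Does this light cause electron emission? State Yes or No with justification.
No

For photoemission, the photon energy must exceed the work function.

Photon energy: E = hc/λ = 1.6942 eV
Work function: φ = 2.01 eV

Since E_photon (1.6942 eV) < φ (2.01 eV), photoemission will NOT occur.
The threshold wavelength is λ₀ = hc/φ = 616.8 nm.
Since 731.8 nm > 616.8 nm, the photons lack sufficient energy.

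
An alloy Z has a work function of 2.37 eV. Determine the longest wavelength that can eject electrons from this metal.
523.14 nm

The threshold wavelength is when the photon energy equals the work function:
hc/λ₀ = φ

Solving for λ₀:
λ₀ = hc/φ = (6.626×10⁻³⁴ J·s)(3×10⁸ m/s) / (2.37 eV × 1.602×10⁻¹⁹ J/eV)
λ₀ = 523.14 nm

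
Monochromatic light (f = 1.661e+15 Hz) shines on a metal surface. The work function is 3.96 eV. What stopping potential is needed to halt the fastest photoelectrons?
2.9093 V

The stopping potential V_s satisfies: eV_s = KE_max

First, find KE_max using Einstein's equation:
E_photon = hf = (6.626×10⁻³⁴ J·s)(1.661e+15 Hz) = 6.8693 eV
KE_max = E_photon - φ = 6.8693 - 3.96 = 2.9093 eV

Since eV_s = KE_max:
V_s = KE_max/e = 2.9093 V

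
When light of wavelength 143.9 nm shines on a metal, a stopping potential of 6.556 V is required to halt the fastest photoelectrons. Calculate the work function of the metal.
2.06 eV

The stopping potential gives the maximum kinetic energy: KE_max = eV_s = 6.556 eV

From Einstein's photoelectric equation: KE_max = hc/λ - φ
Rearranging: φ = hc/λ - KE_max

Calculate photon energy:
E_photon = hc/λ = (6.626×10⁻³⁴ J·s)(3×10⁸ m/s) / (143.9×10⁻⁹ m) = 8.6160 eV

Therefore:
φ = 8.6160 - 6.556 = 2.06 eV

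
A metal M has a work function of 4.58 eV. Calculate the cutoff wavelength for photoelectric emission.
270.71 nm

The threshold wavelength is when the photon energy equals the work function:
hc/λ₀ = φ

Solving for λ₀:
λ₀ = hc/φ = (6.626×10⁻³⁴ J·s)(3×10⁸ m/s) / (4.58 eV × 1.602×10⁻¹⁹ J/eV)
λ₀ = 270.71 nm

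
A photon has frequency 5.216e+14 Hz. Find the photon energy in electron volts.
2.1572 eV

Using E = hf:

E = hf = (6.626×10⁻³⁴ J·s)(5.216e+14 Hz)
E = 2.1572 eV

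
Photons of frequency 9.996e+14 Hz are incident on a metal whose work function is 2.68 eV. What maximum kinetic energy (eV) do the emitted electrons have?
1.4540 eV

Using Einstein's photoelectric equation: KE_max = hf - φ

First, calculate the photon energy:
E_photon = hf = (6.626×10⁻³⁴ J·s)(9.996e+14 Hz)
E_photon = 4.1340 eV

Then, the maximum kinetic energy:
KE_max = E_photon - φ = 4.1340 eV - 2.68 eV = 1.4540 eV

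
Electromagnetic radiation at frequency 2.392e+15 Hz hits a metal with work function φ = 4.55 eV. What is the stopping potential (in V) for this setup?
5.3425 V

The stopping potential V_s satisfies: eV_s = KE_max

First, find KE_max using Einstein's equation:
E_photon = hf = (6.626×10⁻³⁴ J·s)(2.392e+15 Hz) = 9.8925 eV
KE_max = E_photon - φ = 9.8925 - 4.55 = 5.3425 eV

Since eV_s = KE_max:
V_s = KE_max/e = 5.3425 V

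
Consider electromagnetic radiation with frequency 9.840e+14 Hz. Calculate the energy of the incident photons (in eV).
4.0695 eV

Using E = hf:

E = hf = (6.626×10⁻³⁴ J·s)(9.840e+14 Hz)
E = 4.0695 eV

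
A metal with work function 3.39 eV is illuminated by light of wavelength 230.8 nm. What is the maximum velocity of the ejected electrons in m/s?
8.3497e+05 m/s

First, find the maximum kinetic energy:
E_photon = hc/λ = 5.3719 eV
KE_max = E_photon - φ = 5.3719 - 3.39 = 1.9819 eV

Convert to Joules: KE_max = 1.9819 × 1.602×10⁻¹⁹ J = 3.1754e-19 J

Then use KE = ½mv² to find velocity:
v = √(2·KE/m) = √(2 × 3.1754e-19 J / 9.109e-31 kg)
v = 8.3497e+05 m/s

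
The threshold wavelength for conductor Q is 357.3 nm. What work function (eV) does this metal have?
3.47 eV

At the threshold wavelength, photon energy equals work function:
φ = hc/λ₀

Calculating:
φ = (6.626×10⁻³⁴ J·s)(3×10⁸ m/s) / (357.3×10⁻⁹ m)
φ = 3.47 eV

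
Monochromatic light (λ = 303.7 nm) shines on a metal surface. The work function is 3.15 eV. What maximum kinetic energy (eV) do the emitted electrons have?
0.9325 eV

Using Einstein's photoelectric equation: KE_max = hf - φ = hc/λ - φ

First, calculate the photon energy:
E_photon = hc/λ = (6.626×10⁻³⁴ J·s)(3×10⁸ m/s) / (303.7×10⁻⁹ m)
E_photon = 4.0825 eV

Then, the maximum kinetic energy:
KE_max = E_photon - φ = 4.0825 eV - 3.15 eV = 0.9325 eV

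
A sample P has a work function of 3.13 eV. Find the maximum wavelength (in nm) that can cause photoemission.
396.12 nm

The threshold wavelength is when the photon energy equals the work function:
hc/λ₀ = φ

Solving for λ₀:
λ₀ = hc/φ = (6.626×10⁻³⁴ J·s)(3×10⁸ m/s) / (3.13 eV × 1.602×10⁻¹⁹ J/eV)
λ₀ = 396.12 nm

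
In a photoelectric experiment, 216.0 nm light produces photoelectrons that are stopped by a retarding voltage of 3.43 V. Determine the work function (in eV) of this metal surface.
2.31 eV

The stopping potential gives the maximum kinetic energy: KE_max = eV_s = 3.43 eV

From Einstein's photoelectric equation: KE_max = hc/λ - φ
Rearranging: φ = hc/λ - KE_max

Calculate photon energy:
E_photon = hc/λ = (6.626×10⁻³⁴ J·s)(3×10⁸ m/s) / (216.0×10⁻⁹ m) = 5.7400 eV

Therefore:
φ = 5.7400 - 3.43 = 2.31 eV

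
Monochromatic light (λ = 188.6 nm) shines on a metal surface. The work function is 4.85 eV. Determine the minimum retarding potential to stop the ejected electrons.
1.7239 V

The stopping potential V_s satisfies: eV_s = KE_max

First, find KE_max using Einstein's equation:
E_photon = hc/λ = 6.5739 eV
KE_max = E_photon - φ = 6.5739 - 4.85 = 1.7239 eV

Since eV_s = KE_max:
V_s = KE_max/e = 1.7239 V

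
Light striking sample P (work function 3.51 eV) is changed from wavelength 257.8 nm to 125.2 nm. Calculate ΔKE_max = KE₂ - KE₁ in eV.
5.0936 eV

Using Einstein's equation: KE_max = hc/λ - φ

For λ₁ = 257.8 nm:
KE₁ = hc/λ₁ - φ = 4.8093 - 3.51 = 1.2993 eV

For λ₂ = 125.2 nm:
KE₂ = hc/λ₂ - φ = 9.9029 - 3.51 = 6.3929 eV

Change in KE:
ΔKE = KE₂ - KE₁ = 6.3929 - 1.2993 = 5.0936 eV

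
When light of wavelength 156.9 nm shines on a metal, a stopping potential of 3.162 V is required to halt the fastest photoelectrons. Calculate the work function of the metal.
4.74 eV

The stopping potential gives the maximum kinetic energy: KE_max = eV_s = 3.162 eV

From Einstein's photoelectric equation: KE_max = hc/λ - φ
Rearranging: φ = hc/λ - KE_max

Calculate photon energy:
E_photon = hc/λ = (6.626×10⁻³⁴ J·s)(3×10⁸ m/s) / (156.9×10⁻⁹ m) = 7.9021 eV

Therefore:
φ = 7.9021 - 3.162 = 4.74 eV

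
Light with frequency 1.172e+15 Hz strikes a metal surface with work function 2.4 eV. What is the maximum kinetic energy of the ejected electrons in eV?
2.4470 eV

Using Einstein's photoelectric equation: KE_max = hf - φ

First, calculate the photon energy:
E_photon = hf = (6.626×10⁻³⁴ J·s)(1.172e+15 Hz)
E_photon = 4.8470 eV

Then, the maximum kinetic energy:
KE_max = E_photon - φ = 4.8470 eV - 2.4 eV = 2.4470 eV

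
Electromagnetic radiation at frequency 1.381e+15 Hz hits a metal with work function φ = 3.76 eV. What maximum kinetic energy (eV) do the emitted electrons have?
1.9514 eV

Using Einstein's photoelectric equation: KE_max = hf - φ

First, calculate the photon energy:
E_photon = hf = (6.626×10⁻³⁴ J·s)(1.381e+15 Hz)
E_photon = 5.7114 eV

Then, the maximum kinetic energy:
KE_max = E_photon - φ = 5.7114 eV - 3.76 eV = 1.9514 eV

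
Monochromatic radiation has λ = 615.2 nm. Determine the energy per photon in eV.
2.0153 eV

Using E = hf = hc/λ:

E = hc/λ = (6.626×10⁻³⁴ J·s)(3×10⁸ m/s) / (615.2×10⁻⁹ m)
E = 2.0153 eV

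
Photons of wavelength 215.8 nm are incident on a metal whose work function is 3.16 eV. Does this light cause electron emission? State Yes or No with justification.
Yes

For photoemission, the photon energy must exceed the work function.

Photon energy: E = hc/λ = 5.7453 eV
Work function: φ = 3.16 eV

Since E_photon (5.7453 eV) > φ (3.16 eV), photoemission WILL occur.
The threshold wavelength is λ₀ = hc/φ = 392.4 nm.
Since 215.8 nm < 392.4 nm, the light has sufficient energy.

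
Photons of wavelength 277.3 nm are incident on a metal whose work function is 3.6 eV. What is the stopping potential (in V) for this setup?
0.8711 V

The stopping potential V_s satisfies: eV_s = KE_max

First, find KE_max using Einstein's equation:
E_photon = hc/λ = 4.4711 eV
KE_max = E_photon - φ = 4.4711 - 3.6 = 0.8711 eV

Since eV_s = KE_max:
V_s = KE_max/e = 0.8711 V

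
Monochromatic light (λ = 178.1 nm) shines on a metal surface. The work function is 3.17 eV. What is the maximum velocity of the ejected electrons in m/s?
1.1549e+06 m/s

First, find the maximum kinetic energy:
E_photon = hc/λ = 6.9615 eV
KE_max = E_photon - φ = 6.9615 - 3.17 = 3.7915 eV

Convert to Joules: KE_max = 3.7915 × 1.602×10⁻¹⁹ J = 6.0746e-19 J

Then use KE = ½mv² to find velocity:
v = √(2·KE/m) = √(2 × 6.0746e-19 J / 9.109e-31 kg)
v = 1.1549e+06 m/s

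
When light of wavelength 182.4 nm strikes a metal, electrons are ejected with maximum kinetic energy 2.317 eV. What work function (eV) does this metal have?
4.48 eV

From Einstein's photoelectric equation: KE_max = hf - φ = hc/λ - φ

Rearranging for φ:
φ = hc/λ - KE_max

Calculate photon energy:
E_photon = hc/λ = 6.7974 eV

Therefore:
φ = 6.7974 - 2.317 = 4.48 eV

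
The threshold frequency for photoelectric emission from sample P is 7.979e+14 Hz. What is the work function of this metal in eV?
3.30 eV

At the threshold frequency, photon energy equals work function:
φ = hf₀

Calculating:
φ = (6.626×10⁻³⁴ J·s)(7.979e+14 Hz)
φ = 3.30 eV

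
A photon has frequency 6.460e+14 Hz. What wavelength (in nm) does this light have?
464.08 nm

Using the wave equation: c = fλ

Solving for wavelength:
λ = c/f = (3×10⁸ m/s) / (6.460e+14 Hz)
λ = 464.08 nm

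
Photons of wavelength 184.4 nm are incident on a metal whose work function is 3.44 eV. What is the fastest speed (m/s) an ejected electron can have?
1.0747e+06 m/s

First, find the maximum kinetic energy:
E_photon = hc/λ = 6.7237 eV
KE_max = E_photon - φ = 6.7237 - 3.44 = 3.2837 eV

Convert to Joules: KE_max = 3.2837 × 1.602×10⁻¹⁹ J = 5.2610e-19 J

Then use KE = ½mv² to find velocity:
v = √(2·KE/m) = √(2 × 5.2610e-19 J / 9.109e-31 kg)
v = 1.0747e+06 m/s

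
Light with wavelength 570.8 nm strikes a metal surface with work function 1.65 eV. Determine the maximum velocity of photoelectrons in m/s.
4.2856e+05 m/s

First, find the maximum kinetic energy:
E_photon = hc/λ = 2.1721 eV
KE_max = E_photon - φ = 2.1721 - 1.65 = 0.5221 eV

Convert to Joules: KE_max = 0.5221 × 1.602×10⁻¹⁹ J = 8.3652e-20 J

Then use KE = ½mv² to find velocity:
v = √(2·KE/m) = √(2 × 8.3652e-20 J / 9.109e-31 kg)
v = 4.2856e+05 m/s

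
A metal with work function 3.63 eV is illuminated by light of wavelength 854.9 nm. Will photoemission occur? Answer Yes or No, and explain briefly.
No

For photoemission, the photon energy must exceed the work function.

Photon energy: E = hc/λ = 1.4503 eV
Work function: φ = 3.63 eV

Since E_photon (1.4503 eV) < φ (3.63 eV), photoemission will NOT occur.
The threshold wavelength is λ₀ = hc/φ = 341.6 nm.
Since 854.9 nm > 341.6 nm, the photons lack sufficient energy.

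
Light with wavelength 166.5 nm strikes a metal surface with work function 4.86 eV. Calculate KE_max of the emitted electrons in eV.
2.5865 eV

Using Einstein's photoelectric equation: KE_max = hf - φ = hc/λ - φ

First, calculate the photon energy:
E_photon = hc/λ = (6.626×10⁻³⁴ J·s)(3×10⁸ m/s) / (166.5×10⁻⁹ m)
E_photon = 7.4465 eV

Then, the maximum kinetic energy:
KE_max = E_photon - φ = 7.4465 eV - 4.86 eV = 2.5865 eV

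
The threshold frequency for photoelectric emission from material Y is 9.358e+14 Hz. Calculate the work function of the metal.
3.87 eV

At the threshold frequency, photon energy equals work function:
φ = hf₀

Calculating:
φ = (6.626×10⁻³⁴ J·s)(9.358e+14 Hz)
φ = 3.87 eV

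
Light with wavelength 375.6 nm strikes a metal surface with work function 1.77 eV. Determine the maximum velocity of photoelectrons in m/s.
7.3385e+05 m/s

First, find the maximum kinetic energy:
E_photon = hc/λ = 3.3010 eV
KE_max = E_photon - φ = 3.3010 - 1.77 = 1.5310 eV

Convert to Joules: KE_max = 1.5310 × 1.602×10⁻¹⁹ J = 2.4529e-19 J

Then use KE = ½mv² to find velocity:
v = √(2·KE/m) = √(2 × 2.4529e-19 J / 9.109e-31 kg)
v = 7.3385e+05 m/s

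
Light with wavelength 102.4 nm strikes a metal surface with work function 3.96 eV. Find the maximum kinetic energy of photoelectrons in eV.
8.1478 eV

Using Einstein's photoelectric equation: KE_max = hf - φ = hc/λ - φ

First, calculate the photon energy:
E_photon = hc/λ = (6.626×10⁻³⁴ J·s)(3×10⁸ m/s) / (102.4×10⁻⁹ m)
E_photon = 12.1078 eV

Then, the maximum kinetic energy:
KE_max = E_photon - φ = 12.1078 eV - 3.96 eV = 8.1478 eV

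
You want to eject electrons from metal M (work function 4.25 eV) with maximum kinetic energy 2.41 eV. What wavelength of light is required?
186.16 nm

From Einstein's equation: KE_max = hc/λ - φ

Rearranging for λ:
hc/λ = KE_max + φ
λ = hc/(KE_max + φ)

Required photon energy:
E_photon = KE_max + φ = 2.41 + 4.25 = 6.66 eV

Required wavelength:
λ = hc/E_photon = (6.626×10⁻³⁴)(3×10⁸) / (6.66 × 1.602×10⁻¹⁹)
λ = 186.16 nm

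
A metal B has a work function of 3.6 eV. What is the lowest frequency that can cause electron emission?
8.7048e+14 Hz

The threshold frequency is when the photon energy equals the work function:
hf₀ = φ

Solving for f₀:
f₀ = φ/h = (3.6 eV × 1.602×10⁻¹⁹ J/eV) / (6.626×10⁻³⁴ J·s)
f₀ = 8.7048e+14 Hz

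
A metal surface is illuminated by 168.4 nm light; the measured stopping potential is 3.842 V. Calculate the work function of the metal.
3.52 eV

The stopping potential gives the maximum kinetic energy: KE_max = eV_s = 3.842 eV

From Einstein's photoelectric equation: KE_max = hc/λ - φ
Rearranging: φ = hc/λ - KE_max

Calculate photon energy:
E_photon = hc/λ = (6.626×10⁻³⁴ J·s)(3×10⁸ m/s) / (168.4×10⁻⁹ m) = 7.3625 eV

Therefore:
φ = 7.3625 - 3.842 = 3.52 eV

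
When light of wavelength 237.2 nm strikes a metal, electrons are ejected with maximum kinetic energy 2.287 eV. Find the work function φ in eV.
2.94 eV

From Einstein's photoelectric equation: KE_max = hf - φ = hc/λ - φ

Rearranging for φ:
φ = hc/λ - KE_max

Calculate photon energy:
E_photon = hc/λ = 5.2270 eV

Therefore:
φ = 5.2270 - 2.287 = 2.94 eV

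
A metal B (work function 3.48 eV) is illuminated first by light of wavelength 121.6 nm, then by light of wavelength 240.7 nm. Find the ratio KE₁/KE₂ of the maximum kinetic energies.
4.0192

Using Einstein's equation: KE_max = hc/λ - φ

For λ₁ = 121.6 nm:
E₁ = hc/λ₁ = 10.1961 eV
KE₁ = E₁ - φ = 10.1961 - 3.48 = 6.7161 eV

For λ₂ = 240.7 nm:
E₂ = hc/λ₂ = 5.1510 eV
KE₂ = E₂ - φ = 5.1510 - 3.48 = 1.6710 eV

Ratio: KE₁/KE₂ = 6.7161/1.6710 = 4.0192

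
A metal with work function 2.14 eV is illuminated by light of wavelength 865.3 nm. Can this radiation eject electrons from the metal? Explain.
No

For photoemission, the photon energy must exceed the work function.

Photon energy: E = hc/λ = 1.4328 eV
Work function: φ = 2.14 eV

Since E_photon (1.4328 eV) < φ (2.14 eV), photoemission will NOT occur.
The threshold wavelength is λ₀ = hc/φ = 579.4 nm.
Since 865.3 nm > 579.4 nm, the photons lack sufficient energy.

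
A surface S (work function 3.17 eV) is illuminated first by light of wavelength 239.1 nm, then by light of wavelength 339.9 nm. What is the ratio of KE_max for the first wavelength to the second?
4.2194

Using Einstein's equation: KE_max = hc/λ - φ

For λ₁ = 239.1 nm:
E₁ = hc/λ₁ = 5.1855 eV
KE₁ = E₁ - φ = 5.1855 - 3.17 = 2.0155 eV

For λ₂ = 339.9 nm:
E₂ = hc/λ₂ = 3.6477 eV
KE₂ = E₂ - φ = 3.6477 - 3.17 = 0.4777 eV

Ratio: KE₁/KE₂ = 2.0155/0.4777 = 4.2194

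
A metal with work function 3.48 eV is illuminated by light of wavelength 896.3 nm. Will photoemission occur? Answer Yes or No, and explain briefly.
No

For photoemission, the photon energy must exceed the work function.

Photon energy: E = hc/λ = 1.3833 eV
Work function: φ = 3.48 eV

Since E_photon (1.3833 eV) < φ (3.48 eV), photoemission will NOT occur.
The threshold wavelength is λ₀ = hc/φ = 356.3 nm.
Since 896.3 nm > 356.3 nm, the photons lack sufficient energy.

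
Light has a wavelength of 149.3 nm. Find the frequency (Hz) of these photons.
2.0080e+15 Hz

Using the wave equation: c = fλ

Solving for frequency:
f = c/λ = (3×10⁸ m/s) / (149.3×10⁻⁹ m)
f = 2.0080e+15 Hz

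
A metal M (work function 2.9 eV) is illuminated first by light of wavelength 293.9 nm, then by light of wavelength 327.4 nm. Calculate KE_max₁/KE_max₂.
1.4867

Using Einstein's equation: KE_max = hc/λ - φ

For λ₁ = 293.9 nm:
E₁ = hc/λ₁ = 4.2186 eV
KE₁ = E₁ - φ = 4.2186 - 2.9 = 1.3186 eV

For λ₂ = 327.4 nm:
E₂ = hc/λ₂ = 3.7869 eV
KE₂ = E₂ - φ = 3.7869 - 2.9 = 0.8869 eV

Ratio: KE₁/KE₂ = 1.3186/0.8869 = 1.4867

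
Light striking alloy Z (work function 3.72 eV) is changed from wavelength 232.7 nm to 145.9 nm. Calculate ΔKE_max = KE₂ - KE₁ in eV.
3.1698 eV

Using Einstein's equation: KE_max = hc/λ - φ

For λ₁ = 232.7 nm:
KE₁ = hc/λ₁ - φ = 5.3281 - 3.72 = 1.6081 eV

For λ₂ = 145.9 nm:
KE₂ = hc/λ₂ - φ = 8.4979 - 3.72 = 4.7779 eV

Change in KE:
ΔKE = KE₂ - KE₁ = 4.7779 - 1.6081 = 3.1698 eV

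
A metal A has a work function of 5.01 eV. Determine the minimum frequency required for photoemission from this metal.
1.2114e+15 Hz

The threshold frequency is when the photon energy equals the work function:
hf₀ = φ

Solving for f₀:
f₀ = φ/h = (5.01 eV × 1.602×10⁻¹⁹ J/eV) / (6.626×10⁻³⁴ J·s)
f₀ = 1.2114e+15 Hz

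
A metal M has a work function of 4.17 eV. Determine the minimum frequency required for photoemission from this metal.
1.0083e+15 Hz

The threshold frequency is when the photon energy equals the work function:
hf₀ = φ

Solving for f₀:
f₀ = φ/h = (4.17 eV × 1.602×10⁻¹⁹ J/eV) / (6.626×10⁻³⁴ J·s)
f₀ = 1.0083e+15 Hz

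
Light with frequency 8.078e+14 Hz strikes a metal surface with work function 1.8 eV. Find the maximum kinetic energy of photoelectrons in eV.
1.5408 eV

Using Einstein's photoelectric equation: KE_max = hf - φ

First, calculate the photon energy:
E_photon = hf = (6.626×10⁻³⁴ J·s)(8.078e+14 Hz)
E_photon = 3.3408 eV

Then, the maximum kinetic energy:
KE_max = E_photon - φ = 3.3408 eV - 1.8 eV = 1.5408 eV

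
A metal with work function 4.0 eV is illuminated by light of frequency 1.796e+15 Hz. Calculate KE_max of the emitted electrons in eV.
3.4277 eV

Using Einstein's photoelectric equation: KE_max = hf - φ

First, calculate the photon energy:
E_photon = hf = (6.626×10⁻³⁴ J·s)(1.796e+15 Hz)
E_photon = 7.4277 eV

Then, the maximum kinetic energy:
KE_max = E_photon - φ = 7.4277 eV - 4.0 eV = 3.4277 eV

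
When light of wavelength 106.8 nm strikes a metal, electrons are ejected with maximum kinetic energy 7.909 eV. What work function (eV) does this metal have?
3.70 eV

From Einstein's photoelectric equation: KE_max = hf - φ = hc/λ - φ

Rearranging for φ:
φ = hc/λ - KE_max

Calculate photon energy:
E_photon = hc/λ = 11.6090 eV

Therefore:
φ = 11.6090 - 7.909 = 3.70 eV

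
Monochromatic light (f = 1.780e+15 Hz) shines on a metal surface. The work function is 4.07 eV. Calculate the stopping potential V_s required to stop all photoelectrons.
3.2915 V

The stopping potential V_s satisfies: eV_s = KE_max

First, find KE_max using Einstein's equation:
E_photon = hf = (6.626×10⁻³⁴ J·s)(1.780e+15 Hz) = 7.3615 eV
KE_max = E_photon - φ = 7.3615 - 4.07 = 3.2915 eV

Since eV_s = KE_max:
V_s = KE_max/e = 3.2915 V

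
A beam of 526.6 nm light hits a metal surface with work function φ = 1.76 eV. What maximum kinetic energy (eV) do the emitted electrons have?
0.5944 eV

Using Einstein's photoelectric equation: KE_max = hf - φ = hc/λ - φ

First, calculate the photon energy:
E_photon = hc/λ = (6.626×10⁻³⁴ J·s)(3×10⁸ m/s) / (526.6×10⁻⁹ m)
E_photon = 2.3544 eV

Then, the maximum kinetic energy:
KE_max = E_photon - φ = 2.3544 eV - 1.76 eV = 0.5944 eV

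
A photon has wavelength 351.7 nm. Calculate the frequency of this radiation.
8.5241e+14 Hz

Using the wave equation: c = fλ

Solving for frequency:
f = c/λ = (3×10⁸ m/s) / (351.7×10⁻⁹ m)
f = 8.5241e+14 Hz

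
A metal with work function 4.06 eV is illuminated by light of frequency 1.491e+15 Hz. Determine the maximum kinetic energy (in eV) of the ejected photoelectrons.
2.1063 eV

Using Einstein's photoelectric equation: KE_max = hf - φ

First, calculate the photon energy:
E_photon = hf = (6.626×10⁻³⁴ J·s)(1.491e+15 Hz)
E_photon = 6.1663 eV

Then, the maximum kinetic energy:
KE_max = E_photon - φ = 6.1663 eV - 4.06 eV = 2.1063 eV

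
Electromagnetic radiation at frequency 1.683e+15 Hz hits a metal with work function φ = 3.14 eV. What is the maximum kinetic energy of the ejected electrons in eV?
3.8203 eV

Using Einstein's photoelectric equation: KE_max = hf - φ

First, calculate the photon energy:
E_photon = hf = (6.626×10⁻³⁴ J·s)(1.683e+15 Hz)
E_photon = 6.9603 eV

Then, the maximum kinetic energy:
KE_max = E_photon - φ = 6.9603 eV - 3.14 eV = 3.8203 eV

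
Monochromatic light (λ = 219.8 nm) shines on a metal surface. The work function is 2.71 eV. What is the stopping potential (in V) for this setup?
2.9308 V

The stopping potential V_s satisfies: eV_s = KE_max

First, find KE_max using Einstein's equation:
E_photon = hc/λ = 5.6408 eV
KE_max = E_photon - φ = 5.6408 - 2.71 = 2.9308 eV

Since eV_s = KE_max:
V_s = KE_max/e = 2.9308 V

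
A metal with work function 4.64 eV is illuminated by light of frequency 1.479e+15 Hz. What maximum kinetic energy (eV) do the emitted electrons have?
1.4767 eV

Using Einstein's photoelectric equation: KE_max = hf - φ

First, calculate the photon energy:
E_photon = hf = (6.626×10⁻³⁴ J·s)(1.479e+15 Hz)
E_photon = 6.1167 eV

Then, the maximum kinetic energy:
KE_max = E_photon - φ = 6.1167 eV - 4.64 eV = 1.4767 eV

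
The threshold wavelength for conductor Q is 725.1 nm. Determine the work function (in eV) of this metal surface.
1.71 eV

At the threshold wavelength, photon energy equals work function:
φ = hc/λ₀

Calculating:
φ = (6.626×10⁻³⁴ J·s)(3×10⁸ m/s) / (725.1×10⁻⁹ m)
φ = 1.71 eV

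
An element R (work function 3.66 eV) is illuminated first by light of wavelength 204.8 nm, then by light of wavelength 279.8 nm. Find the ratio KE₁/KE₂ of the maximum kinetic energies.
3.1043

Using Einstein's equation: KE_max = hc/λ - φ

For λ₁ = 204.8 nm:
E₁ = hc/λ₁ = 6.0539 eV
KE₁ = E₁ - φ = 6.0539 - 3.66 = 2.3939 eV

For λ₂ = 279.8 nm:
E₂ = hc/λ₂ = 4.4312 eV
KE₂ = E₂ - φ = 4.4312 - 3.66 = 0.7712 eV

Ratio: KE₁/KE₂ = 2.3939/0.7712 = 3.1043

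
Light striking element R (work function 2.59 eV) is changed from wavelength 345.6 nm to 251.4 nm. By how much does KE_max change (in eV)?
1.3442 eV

Using Einstein's equation: KE_max = hc/λ - φ

For λ₁ = 345.6 nm:
KE₁ = hc/λ₁ - φ = 3.5875 - 2.59 = 0.9975 eV

For λ₂ = 251.4 nm:
KE₂ = hc/λ₂ - φ = 4.9318 - 2.59 = 2.3418 eV

Change in KE:
ΔKE = KE₂ - KE₁ = 2.3418 - 0.9975 = 1.3442 eV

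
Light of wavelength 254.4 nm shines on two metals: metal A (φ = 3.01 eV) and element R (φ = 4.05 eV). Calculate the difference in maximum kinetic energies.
1.0400 eV

Using KE_max = hc/λ - φ for each metal:

Photon energy: E = hc/λ = 4.8736 eV

For metal A (φ₁ = 3.01 eV):
KE₁ = E - φ₁ = 4.8736 - 3.01 = 1.8636 eV

For element R (φ₂ = 4.05 eV):
KE₂ = E - φ₂ = 4.8736 - 4.05 = 0.8236 eV

Difference:
ΔKE = KE₁ - KE₂ = 1.8636 - 0.8236 = 1.0400 eV

Note: The difference equals the difference in work functions: 4.05 - 3.01 = 1.04 eV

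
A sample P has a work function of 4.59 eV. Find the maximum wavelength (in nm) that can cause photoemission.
270.12 nm

The threshold wavelength is when the photon energy equals the work function:
hc/λ₀ = φ

Solving for λ₀:
λ₀ = hc/φ = (6.626×10⁻³⁴ J·s)(3×10⁸ m/s) / (4.59 eV × 1.602×10⁻¹⁹ J/eV)
λ₀ = 270.12 nm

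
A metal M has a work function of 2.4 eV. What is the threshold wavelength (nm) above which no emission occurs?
516.60 nm

The threshold wavelength is when the photon energy equals the work function:
hc/λ₀ = φ

Solving for λ₀:
λ₀ = hc/φ = (6.626×10⁻³⁴ J·s)(3×10⁸ m/s) / (2.4 eV × 1.602×10⁻¹⁹ J/eV)
λ₀ = 516.60 nm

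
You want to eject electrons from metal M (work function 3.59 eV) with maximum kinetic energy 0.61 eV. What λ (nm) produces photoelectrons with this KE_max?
295.20 nm

From Einstein's equation: KE_max = hc/λ - φ

Rearranging for λ:
hc/λ = KE_max + φ
λ = hc/(KE_max + φ)

Required photon energy:
E_photon = KE_max + φ = 0.61 + 3.59 = 4.20 eV

Required wavelength:
λ = hc/E_photon = (6.626×10⁻³⁴)(3×10⁸) / (4.20 × 1.602×10⁻¹⁹)
λ = 295.20 nm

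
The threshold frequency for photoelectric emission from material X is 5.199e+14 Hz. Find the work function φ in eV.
2.15 eV

At the threshold frequency, photon energy equals work function:
φ = hf₀

Calculating:
φ = (6.626×10⁻³⁴ J·s)(5.199e+14 Hz)
φ = 2.15 eV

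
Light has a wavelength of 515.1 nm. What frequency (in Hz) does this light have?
5.8201e+14 Hz

Using the wave equation: c = fλ

Solving for frequency:
f = c/λ = (3×10⁸ m/s) / (515.1×10⁻⁹ m)
f = 5.8201e+14 Hz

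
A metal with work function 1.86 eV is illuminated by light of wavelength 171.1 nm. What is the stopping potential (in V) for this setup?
5.3863 V

The stopping potential V_s satisfies: eV_s = KE_max

First, find KE_max using Einstein's equation:
E_photon = hc/λ = 7.2463 eV
KE_max = E_photon - φ = 7.2463 - 1.86 = 5.3863 eV

Since eV_s = KE_max:
V_s = KE_max/e = 5.3863 V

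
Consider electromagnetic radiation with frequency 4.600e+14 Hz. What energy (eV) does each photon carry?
1.9024 eV

Using E = hf:

E = hf = (6.626×10⁻³⁴ J·s)(4.600e+14 Hz)
E = 1.9024 eV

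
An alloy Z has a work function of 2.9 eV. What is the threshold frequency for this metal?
7.0122e+14 Hz

The threshold frequency is when the photon energy equals the work function:
hf₀ = φ

Solving for f₀:
f₀ = φ/h = (2.9 eV × 1.602×10⁻¹⁹ J/eV) / (6.626×10⁻³⁴ J·s)
f₀ = 7.0122e+14 Hz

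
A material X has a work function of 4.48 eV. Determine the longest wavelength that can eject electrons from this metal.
276.75 nm

The threshold wavelength is when the photon energy equals the work function:
hc/λ₀ = φ

Solving for λ₀:
λ₀ = hc/φ = (6.626×10⁻³⁴ J·s)(3×10⁸ m/s) / (4.48 eV × 1.602×10⁻¹⁹ J/eV)
λ₀ = 276.75 nm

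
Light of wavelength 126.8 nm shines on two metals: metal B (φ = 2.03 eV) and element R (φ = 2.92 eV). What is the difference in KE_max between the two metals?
0.8900 eV

Using KE_max = hc/λ - φ for each metal:

Photon energy: E = hc/λ = 9.7779 eV

For metal B (φ₁ = 2.03 eV):
KE₁ = E - φ₁ = 9.7779 - 2.03 = 7.7479 eV

For element R (φ₂ = 2.92 eV):
KE₂ = E - φ₂ = 9.7779 - 2.92 = 6.8579 eV

Difference:
ΔKE = KE₁ - KE₂ = 7.7479 - 6.8579 = 0.8900 eV

Note: The difference equals the difference in work functions: 2.92 - 2.03 = 0.89 eV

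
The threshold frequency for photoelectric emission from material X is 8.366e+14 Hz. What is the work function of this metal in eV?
3.46 eV

At the threshold frequency, photon energy equals work function:
φ = hf₀

Calculating:
φ = (6.626×10⁻³⁴ J·s)(8.366e+14 Hz)
φ = 3.46 eV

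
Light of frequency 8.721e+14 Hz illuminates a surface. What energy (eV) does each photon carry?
3.6067 eV

Using E = hf:

E = hf = (6.626×10⁻³⁴ J·s)(8.721e+14 Hz)
E = 3.6067 eV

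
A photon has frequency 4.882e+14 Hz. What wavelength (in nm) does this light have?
614.08 nm

Using the wave equation: c = fλ

Solving for wavelength:
λ = c/f = (3×10⁸ m/s) / (4.882e+14 Hz)
λ = 614.08 nm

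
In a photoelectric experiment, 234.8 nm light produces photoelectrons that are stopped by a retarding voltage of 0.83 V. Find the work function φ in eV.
4.45 eV

The stopping potential gives the maximum kinetic energy: KE_max = eV_s = 0.83 eV

From Einstein's photoelectric equation: KE_max = hc/λ - φ
Rearranging: φ = hc/λ - KE_max

Calculate photon energy:
E_photon = hc/λ = (6.626×10⁻³⁴ J·s)(3×10⁸ m/s) / (234.8×10⁻⁹ m) = 5.2804 eV

Therefore:
φ = 5.2804 - 0.83 = 4.45 eV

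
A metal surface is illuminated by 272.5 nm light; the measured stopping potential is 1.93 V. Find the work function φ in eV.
2.62 eV

The stopping potential gives the maximum kinetic energy: KE_max = eV_s = 1.93 eV

From Einstein's photoelectric equation: KE_max = hc/λ - φ
Rearranging: φ = hc/λ - KE_max

Calculate photon energy:
E_photon = hc/λ = (6.626×10⁻³⁴ J·s)(3×10⁸ m/s) / (272.5×10⁻⁹ m) = 4.5499 eV

Therefore:
φ = 4.5499 - 1.93 = 2.62 eV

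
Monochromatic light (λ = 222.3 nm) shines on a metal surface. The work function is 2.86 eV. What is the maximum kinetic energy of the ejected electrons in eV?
2.7173 eV

Using Einstein's photoelectric equation: KE_max = hf - φ = hc/λ - φ

First, calculate the photon energy:
E_photon = hc/λ = (6.626×10⁻³⁴ J·s)(3×10⁸ m/s) / (222.3×10⁻⁹ m)
E_photon = 5.5773 eV

Then, the maximum kinetic energy:
KE_max = E_photon - φ = 5.5773 eV - 2.86 eV = 2.7173 eV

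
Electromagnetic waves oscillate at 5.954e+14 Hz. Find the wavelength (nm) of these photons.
503.51 nm

Using the wave equation: c = fλ

Solving for wavelength:
λ = c/f = (3×10⁸ m/s) / (5.954e+14 Hz)
λ = 503.51 nm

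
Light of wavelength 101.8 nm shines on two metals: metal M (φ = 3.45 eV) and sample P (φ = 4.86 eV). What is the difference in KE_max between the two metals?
1.4100 eV

Using KE_max = hc/λ - φ for each metal:

Photon energy: E = hc/λ = 12.1792 eV

For metal M (φ₁ = 3.45 eV):
KE₁ = E - φ₁ = 12.1792 - 3.45 = 8.7292 eV

For sample P (φ₂ = 4.86 eV):
KE₂ = E - φ₂ = 12.1792 - 4.86 = 7.3192 eV

Difference:
ΔKE = KE₁ - KE₂ = 8.7292 - 7.3192 = 1.4100 eV

Note: The difference equals the difference in work functions: 4.86 - 3.45 = 1.41 eV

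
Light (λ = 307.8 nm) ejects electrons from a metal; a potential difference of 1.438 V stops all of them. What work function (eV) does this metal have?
2.59 eV

The stopping potential gives the maximum kinetic energy: KE_max = eV_s = 1.438 eV

From Einstein's photoelectric equation: KE_max = hc/λ - φ
Rearranging: φ = hc/λ - KE_max

Calculate photon energy:
E_photon = hc/λ = (6.626×10⁻³⁴ J·s)(3×10⁸ m/s) / (307.8×10⁻⁹ m) = 4.0281 eV

Therefore:
φ = 4.0281 - 1.438 = 2.59 eV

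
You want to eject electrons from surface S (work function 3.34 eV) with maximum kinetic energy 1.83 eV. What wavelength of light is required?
239.81 nm

From Einstein's equation: KE_max = hc/λ - φ

Rearranging for λ:
hc/λ = KE_max + φ
λ = hc/(KE_max + φ)

Required photon energy:
E_photon = KE_max + φ = 1.83 + 3.34 = 5.17 eV

Required wavelength:
λ = hc/E_photon = (6.626×10⁻³⁴)(3×10⁸) / (5.17 × 1.602×10⁻¹⁹)
λ = 239.81 nm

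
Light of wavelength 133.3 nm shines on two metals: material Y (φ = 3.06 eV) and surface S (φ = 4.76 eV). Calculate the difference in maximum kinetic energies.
1.7000 eV

Using KE_max = hc/λ - φ for each metal:

Photon energy: E = hc/λ = 9.3011 eV

For material Y (φ₁ = 3.06 eV):
KE₁ = E - φ₁ = 9.3011 - 3.06 = 6.2411 eV

For surface S (φ₂ = 4.76 eV):
KE₂ = E - φ₂ = 9.3011 - 4.76 = 4.5411 eV

Difference:
ΔKE = KE₁ - KE₂ = 6.2411 - 4.5411 = 1.7000 eV

Note: The difference equals the difference in work functions: 4.76 - 3.06 = 1.70 eV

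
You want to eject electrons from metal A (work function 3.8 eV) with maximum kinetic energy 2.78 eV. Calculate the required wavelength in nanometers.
188.43 nm

From Einstein's equation: KE_max = hc/λ - φ

Rearranging for λ:
hc/λ = KE_max + φ
λ = hc/(KE_max + φ)

Required photon energy:
E_photon = KE_max + φ = 2.78 + 3.8 = 6.58 eV

Required wavelength:
λ = hc/E_photon = (6.626×10⁻³⁴)(3×10⁸) / (6.58 × 1.602×10⁻¹⁹)
λ = 188.43 nm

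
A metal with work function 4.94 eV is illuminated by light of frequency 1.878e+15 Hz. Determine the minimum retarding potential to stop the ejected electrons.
2.8268 V

The stopping potential V_s satisfies: eV_s = KE_max

First, find KE_max using Einstein's equation:
E_photon = hf = (6.626×10⁻³⁴ J·s)(1.878e+15 Hz) = 7.7668 eV
KE_max = E_photon - φ = 7.7668 - 4.94 = 2.8268 eV

Since eV_s = KE_max:
V_s = KE_max/e = 2.8268 V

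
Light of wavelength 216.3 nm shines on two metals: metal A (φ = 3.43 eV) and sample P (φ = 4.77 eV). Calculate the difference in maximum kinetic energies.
1.3400 eV

Using KE_max = hc/λ - φ for each metal:

Photon energy: E = hc/λ = 5.7320 eV

For metal A (φ₁ = 3.43 eV):
KE₁ = E - φ₁ = 5.7320 - 3.43 = 2.3020 eV

For sample P (φ₂ = 4.77 eV):
KE₂ = E - φ₂ = 5.7320 - 4.77 = 0.9620 eV

Difference:
ΔKE = KE₁ - KE₂ = 2.3020 - 0.9620 = 1.3400 eV

Note: The difference equals the difference in work functions: 4.77 - 3.43 = 1.34 eV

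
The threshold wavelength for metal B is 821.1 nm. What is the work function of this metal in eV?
1.51 eV

At the threshold wavelength, photon energy equals work function:
φ = hc/λ₀

Calculating:
φ = (6.626×10⁻³⁴ J·s)(3×10⁸ m/s) / (821.1×10⁻⁹ m)
φ = 1.51 eV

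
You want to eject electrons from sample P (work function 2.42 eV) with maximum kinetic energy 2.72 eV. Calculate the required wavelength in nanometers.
241.21 nm

From Einstein's equation: KE_max = hc/λ - φ

Rearranging for λ:
hc/λ = KE_max + φ
λ = hc/(KE_max + φ)

Required photon energy:
E_photon = KE_max + φ = 2.72 + 2.42 = 5.14 eV

Required wavelength:
λ = hc/E_photon = (6.626×10⁻³⁴)(3×10⁸) / (5.14 × 1.602×10⁻¹⁹)
λ = 241.21 nm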